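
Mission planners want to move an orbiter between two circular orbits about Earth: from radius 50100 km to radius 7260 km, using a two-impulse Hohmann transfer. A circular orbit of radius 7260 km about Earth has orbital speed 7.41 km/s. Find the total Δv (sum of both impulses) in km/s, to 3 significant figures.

Δv = 3.79 km/s

From the circular-orbit relation v² = μ/r at r = 7260 km: μ = v²r = (7.41)² × 7260 = 3.98633×10^5 km³/s².
Transfer-ellipse semi-major axis a_t = (r₁ + r₂)/2 = (50100 + 7260)/2 = 28680 km.
Circular speed at r₁: v₁ = √(μ/r₁) = √(3.98633×10^5/50100) = 2.8208 km/s.
On the transfer ellipse at r₁, v² = μ(2/r − 1/a) gives v_a = √[μ(2/r₁ − 1/a_t)] = 1.4192 km/s.
First burn Δv₁ = |v_a − v₁| = 1.4016 km/s.
Circular speed at r₂: v₂ = √(μ/r₂) = 7.4100 km/s.
Transfer-orbit speed at r₂: v_p = √[μ(2/r₂ − 1/a_t)] = 9.7937 km/s.
Second burn Δv₂ = |v₂ − v_p| = 2.3837 km/s.
Total Δv = Δv₁ + Δv₂ = 3.785 km/s.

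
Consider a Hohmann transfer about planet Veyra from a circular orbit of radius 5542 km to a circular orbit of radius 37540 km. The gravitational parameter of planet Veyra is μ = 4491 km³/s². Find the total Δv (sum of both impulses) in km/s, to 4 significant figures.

The Hohmann ellipse has a_t = (r₁ + r₂)/2 = 21541 km.
At r₁ the circular-orbit speed is v₁ = √(μ/r₁) = 0.90020 km/s.
Transfer-orbit speed at r₁ (v² = μ(2/r − 1/a)): v_p = √[μ(2/r₁ − 1/a_t)] = 1.1884 km/s.
First burn Δv₁ = |v_p − v₁| = 0.2882 km/s.
At r₂, v₂ = √(μ/r₂) = 0.34588 km/s.
Transfer-orbit speed at r₂: v_a = √[μ(2/r₂ − 1/a_t)] = 0.17544 km/s.
Second burn Δv₂ = |v₂ − v_a| = 0.1704 km/s.
Total Δv = Δv₁ + Δv₂ = 0.4586 km/s.

Δv = 0.4586 km/s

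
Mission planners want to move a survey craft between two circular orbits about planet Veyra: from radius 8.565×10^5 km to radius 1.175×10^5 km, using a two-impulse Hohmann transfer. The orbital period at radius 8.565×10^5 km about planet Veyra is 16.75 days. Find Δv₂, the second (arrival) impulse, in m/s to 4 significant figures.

From Kepler's third law T² = 4π²r³/μ at r = 8.565×10^5 km, T = 16.75 days = 16.75 × 86400 s = 1.4472×10^6 s: μ = 4π²r³/T² = 1.18436×10^7 km³/s².
Semi-major axis of the transfer orbit: a_t = (8.565×10^5 + 1.175×10^5)/2 = 4.870×10^5 km.
Circular speed at r = 1.175×10^5 km: v_c = √(μ/r) = 10.0398 km/s.
Vis-viva on the transfer ellipse at r = 1.175×10^5 km gives v_t = √[μ(2/r − 1/a_t)] = 13.3144 km/s.
Δv₂ = |v_t − v_c| = |13.3144 − 10.0398| = 3.275 km/s.

Δv₂ = 3275 m/s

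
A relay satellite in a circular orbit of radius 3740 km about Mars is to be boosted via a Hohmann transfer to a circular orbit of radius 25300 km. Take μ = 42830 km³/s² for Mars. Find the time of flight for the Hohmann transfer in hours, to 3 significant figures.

t = 7.38 hours

Semi-major axis of the transfer orbit: a_t = (3740 + 25300)/2 = 14520 km.
Transfer time t = π√(a_t³/μ) = π√((14520)³ / 42830) = 26560 s.
Converting: 26560 s ÷ 3600 s/hour = 7.38 hours.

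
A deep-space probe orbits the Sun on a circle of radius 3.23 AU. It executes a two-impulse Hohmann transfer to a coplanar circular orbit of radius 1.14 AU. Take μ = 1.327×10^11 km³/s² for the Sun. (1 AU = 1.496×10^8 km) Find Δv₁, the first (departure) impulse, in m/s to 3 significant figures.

Δv₁ = 4600 m/s

In km: r₁ = 3.23 × 1.496×10^8 = 4.83208×10^8 km; r₂ = 1.14 × 1.496×10^8 = 1.70544×10^8 km.
The Hohmann ellipse has a_t = (r₁ + r₂)/2 = 3.26876×10^8 km.
Circular speed at r = 4.83208×10^8 km: v_c = √(μ/r) = 16.572 km/s.
Vis-viva on the transfer ellipse at r = 4.83208×10^8 km gives v_t = √[μ(2/r − 1/a_t)] = 11.970 km/s.
Δv₁ = |v_t − v_c| = |11.970 − 16.572| = 4.602 km/s.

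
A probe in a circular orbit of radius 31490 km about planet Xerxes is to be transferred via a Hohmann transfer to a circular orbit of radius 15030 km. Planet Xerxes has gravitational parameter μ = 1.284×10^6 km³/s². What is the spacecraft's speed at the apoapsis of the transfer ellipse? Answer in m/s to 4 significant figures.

v = 5133 m/s

The Hohmann ellipse has a_t = (r₁ + r₂)/2 = 23260 km.
The apoapsis of the transfer ellipse is at r = 31490 km.
From the vis-viva equation, v = √[μ(2/r − 1/a_t)] = 5.133 km/s.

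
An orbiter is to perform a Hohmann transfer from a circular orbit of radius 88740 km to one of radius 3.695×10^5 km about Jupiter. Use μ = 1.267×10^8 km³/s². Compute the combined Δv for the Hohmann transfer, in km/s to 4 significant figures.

Δv = 17.19 km/s

The Hohmann ellipse has a_t = (r₁ + r₂)/2 = 2.2912×10^5 km.
At r₁ the circular-orbit speed is v₁ = √(μ/r₁) = 37.786 km/s.
Transfer-orbit speed at r₁ (vis-viva): v_p = √[μ(2/r₁ − 1/a_t)] = 47.985 km/s.
First burn Δv₁ = |v_p − v₁| = 10.20 km/s.
At r₂, v₂ = √(μ/r₂) = 18.517 km/s.
Transfer-orbit speed at r₂: v_a = √[μ(2/r₂ − 1/a_t)] = 11.524 km/s.
Second burn Δv₂ = |v₂ − v_a| = 6.993 km/s.
Δv = Δv₁ + Δv₂ = 10.20 + 6.993 = 17.19 km/s.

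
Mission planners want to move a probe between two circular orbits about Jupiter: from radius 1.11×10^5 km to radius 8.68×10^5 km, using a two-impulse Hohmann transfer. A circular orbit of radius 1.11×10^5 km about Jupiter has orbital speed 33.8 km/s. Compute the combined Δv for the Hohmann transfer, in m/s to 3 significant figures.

Δv = 17500 m/s

From the circular-orbit relation v² = μ/r at r = 1.11×10^5 km: μ = v²r = (33.8)² × 1.11×10^5 = 1.26811×10^8 km³/s².
Transfer-ellipse semi-major axis a_t = (r₁ + r₂)/2 = (1.110×10^5 + 8.680×10^5)/2 = 4.895×10^5 km.
Circular speed at r₁: v₁ = √(μ/r₁) = √(1.26811×10^8/1.110×10^5) = 33.80 km/s.
Transfer-orbit speed at r₁ (v² = μ(2/r − 1/a)): v_p = √[μ(2/r₁ − 1/a_t)] = 45.01 km/s.
First burn Δv₁ = |v_p − v₁| = 11.21 km/s.
At r₂, v₂ = √(μ/r₂) = 12.087 km/s.
Transfer-orbit speed at r₂: v_a = √[μ(2/r₂ − 1/a_t)] = 5.7558 km/s.
Second burn Δv₂ = |v₂ − v_a| = 6.331 km/s.
Δv = Δv₁ + Δv₂ = 11.21 + 6.331 = 17.54 km/s.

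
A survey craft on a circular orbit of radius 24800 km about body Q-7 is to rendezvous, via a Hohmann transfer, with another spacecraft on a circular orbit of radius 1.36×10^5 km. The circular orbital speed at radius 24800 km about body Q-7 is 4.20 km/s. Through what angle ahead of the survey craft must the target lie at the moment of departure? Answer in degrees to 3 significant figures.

From the circular-orbit relation v² = μ/r at r = 24800 km: μ = v²r = (4.20)² × 24800 = 4.37472×10^5 km³/s².
Transfer-ellipse semi-major axis a_t = (r₁ + r₂)/2 = (24800 + 1.360×10^5)/2 = 80400 km.
Transfer time t = π√(a_t³/μ) = 1.083×10^5 s.
Target angular speed ω₂ = √(μ/r₂³) = 1.319×10^-5 rad/s.
Angle swept by the target during transfer: ω₂·t = 1.428 rad = 81.82°.
Arrival is 180° from departure on the ellipse, so φ = 180° − 81.82° = 98.2°.

φ = 98.2°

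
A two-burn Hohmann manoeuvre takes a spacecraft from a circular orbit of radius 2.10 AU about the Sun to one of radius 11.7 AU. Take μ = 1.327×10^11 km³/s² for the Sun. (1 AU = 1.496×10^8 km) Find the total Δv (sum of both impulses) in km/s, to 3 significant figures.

In km: r₁ = 2.10 × 1.496×10^8 = 3.1416×10^8 km; r₂ = 11.7 × 1.496×10^8 = 1.75032×10^9 km.
Transfer-ellipse semi-major axis a_t = (r₁ + r₂)/2 = (3.1416×10^8 + 1.75032×10^9)/2 = 1.03224×10^9 km.
Circular speed at r₁: v₁ = √(μ/r₁) = √(1.327×10^11/3.1416×10^8) = 20.55 km/s.
On the transfer ellipse at r₁, vis-viva gives v_p = √[μ(2/r₁ − 1/a_t)] = 26.76 km/s.
First burn Δv₁ = |v_p − v₁| = 6.210 km/s.
At r₂, v₂ = √(μ/r₂) = 8.7072 km/s.
Transfer-orbit speed at r₂: v_a = √[μ(2/r₂ − 1/a_t)] = 4.8035 km/s.
Second burn Δv₂ = |v₂ − v_a| = 3.904 km/s.
Δv = Δv₁ + Δv₂ = 6.210 + 3.904 = 10.11 km/s.

Δv = 10.1 km/s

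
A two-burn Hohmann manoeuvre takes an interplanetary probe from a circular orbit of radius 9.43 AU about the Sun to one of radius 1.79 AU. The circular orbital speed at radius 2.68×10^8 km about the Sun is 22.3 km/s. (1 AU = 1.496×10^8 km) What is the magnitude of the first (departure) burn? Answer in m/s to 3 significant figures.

Δv₁ = 4230 m/s

From the circular-orbit relation v² = μ/r at r = 2.68×10^8 km: μ = v²r = (22.3)² × 2.68×10^8 = 1.33274×10^11 km³/s².
In km: r₁ = 9.43 × 1.496×10^8 = 1.410728×10^9 km; r₂ = 1.79 × 1.496×10^8 = 2.67784×10^8 km.
Semi-major axis of the transfer orbit: a_t = (1.410728×10^9 + 2.67784×10^8)/2 = 8.39256×10^8 km.
On the circular orbit at r = 1.410728×10^9 km, v_c = √(μ/r) = 9.7196 km/s.
Transfer-orbit speed at the same r (vis-viva, a = a_t): v_t = √[μ(2/r − 1/a_t)] = 5.4903 km/s.
Δv₁ = |v_t − v_c| = |5.4903 − 9.7196| = 4.229 km/s.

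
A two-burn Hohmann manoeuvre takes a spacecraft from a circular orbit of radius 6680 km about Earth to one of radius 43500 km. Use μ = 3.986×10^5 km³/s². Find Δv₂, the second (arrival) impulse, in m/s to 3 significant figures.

The Hohmann ellipse has a_t = (r₁ + r₂)/2 = 25090 km.
On the circular orbit at r = 43500 km, v_c = √(μ/r) = 3.027 km/s.
Vis-viva on the transfer ellipse at r = 43500 km gives v_t = √[μ(2/r − 1/a_t)] = 1.562 km/s.
Δv₂ = |v_t − v_c| = |1.562 − 3.027| = 1.465 km/s.

Δv₂ = 1470 m/s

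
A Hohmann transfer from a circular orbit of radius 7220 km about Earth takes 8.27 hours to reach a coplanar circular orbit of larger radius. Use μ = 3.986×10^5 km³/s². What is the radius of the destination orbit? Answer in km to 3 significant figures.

r₂ = 58700 km

Transfer time t = 8.27 hours = 29772 s, and t = π√(a_t³/μ).
So a_t = (μ t²/π²)^(1/3) = (3.986×10^5 × (29772)² / π²)^(1/3) = 32957 km.
Since a_t = (r₁ + r₂)/2, r₂ = 2a_t − r₁ = 2×32957 − 7220 = 58694 km.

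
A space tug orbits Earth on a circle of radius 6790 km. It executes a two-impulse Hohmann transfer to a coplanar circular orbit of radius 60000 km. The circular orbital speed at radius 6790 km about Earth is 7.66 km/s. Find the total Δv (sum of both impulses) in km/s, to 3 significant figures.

Δv = 4.02 km/s

From the circular-orbit relation v² = μ/r at r = 6790 km: μ = v²r = (7.66)² × 6790 = 3.98407×10^5 km³/s².
Semi-major axis of the transfer orbit: a_t = (6790 + 60000)/2 = 33395 km.
At r₁ the circular-orbit speed is v₁ = √(μ/r₁) = 7.6600 km/s.
Transfer-orbit speed at r₁ (v² = μ(2/r − 1/a)): v_p = √[μ(2/r₁ − 1/a_t)] = 10.267 km/s.
First burn Δv₁ = |v_p − v₁| = 2.607 km/s.
Circular speed at r₂: v₂ = √(μ/r₂) = 2.577 km/s.
Transfer-orbit speed at r₂: v_a = √[μ(2/r₂ − 1/a_t)] = 1.162 km/s.
Second burn Δv₂ = |v₂ − v_a| = 1.415 km/s.
Total Δv = Δv₁ + Δv₂ = 4.022 km/s.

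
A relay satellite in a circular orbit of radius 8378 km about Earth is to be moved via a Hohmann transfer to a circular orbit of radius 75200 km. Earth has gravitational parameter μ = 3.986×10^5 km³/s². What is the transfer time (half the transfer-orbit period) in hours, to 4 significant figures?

The Hohmann ellipse has a_t = (r₁ + r₂)/2 = 41789 km.
Transfer time t = π√(a_t³/μ) = π√((41789)³ / 3.986×10^5) = 42510 s.
Converting: 42510 s ÷ 3600 s/hour = 11.81 hours.

t = 11.81 hours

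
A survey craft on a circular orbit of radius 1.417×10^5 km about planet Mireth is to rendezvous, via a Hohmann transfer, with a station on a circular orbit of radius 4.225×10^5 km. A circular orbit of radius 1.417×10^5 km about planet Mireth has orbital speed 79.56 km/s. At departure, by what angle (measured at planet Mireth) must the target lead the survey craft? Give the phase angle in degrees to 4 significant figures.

From the circular-orbit relation v² = μ/r at r = 1.417×10^5 km: μ = v²r = (79.56)² × 1.417×10^5 = 8.96932×10^8 km³/s².
Transfer-ellipse semi-major axis a_t = (r₁ + r₂)/2 = (1.417×10^5 + 4.225×10^5)/2 = 2.821×10^5 km.
Transfer time t = π√(a_t³/μ) = 15717.19 s.
Target angular speed ω₂ = √(μ/r₂³) = 1.090535×10^-4 rad/s.
Angle swept by the target during transfer: ω₂·t = 1.71401 rad = 98.21°.
Arrival is 180° from departure on the ellipse, so φ = 180° − 98.21° = 81.79°.

φ = 81.79°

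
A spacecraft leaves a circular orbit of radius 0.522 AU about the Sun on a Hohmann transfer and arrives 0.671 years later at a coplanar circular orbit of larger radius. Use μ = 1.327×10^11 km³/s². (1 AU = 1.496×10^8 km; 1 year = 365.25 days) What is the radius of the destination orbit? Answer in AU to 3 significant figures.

In km: r₁ = 0.522 × 1.496×10^8 = 7.80912×10^7 km.
Transfer time t = 0.671 years × 365.25 × 86400 s = 2.11751496×10^7 s, and t = π√(a_t³/μ).
So a_t = (μ t²/π²)^(1/3) = (1.327×10^11 × (2.11751496×10^7)² / π²)^(1/3) = 1.8200×10^8 km.
Since a_t = (r₁ + r₂)/2, r₂ = 2a_t − r₁ = 2×1.8200×10^8 − 7.80912×10^7 = 2.859088×10^8 km.
In AU: r₂ = 2.859088×10^8 / 1.496×10^8 = 1.91 AU.

r₂ = 1.91 AU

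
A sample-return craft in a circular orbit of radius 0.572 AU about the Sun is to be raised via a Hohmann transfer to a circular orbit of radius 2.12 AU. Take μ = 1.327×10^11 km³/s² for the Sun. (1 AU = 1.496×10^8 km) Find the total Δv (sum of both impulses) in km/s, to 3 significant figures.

Δv = 17.2 km/s

In km: r₁ = 0.572 × 1.496×10^8 = 8.55712×10^7 km; r₂ = 2.12 × 1.496×10^8 = 3.17152×10^8 km.
The Hohmann ellipse has a_t = (r₁ + r₂)/2 = 2.013616×10^8 km.
At r₁ the circular-orbit speed is v₁ = √(μ/r₁) = 39.38 km/s.
On the transfer ellipse at r₁, v² = μ(2/r − 1/a) gives v_p = √[μ(2/r₁ − 1/a_t)] = 49.42 km/s.
First burn Δv₁ = |v_p − v₁| = 10.04 km/s.
Circular speed at r₂: v₂ = √(μ/r₂) = 20.4551 km/s.
Transfer-orbit speed at r₂: v_a = √[μ(2/r₂ − 1/a_t)] = 13.3345 km/s.
Second burn Δv₂ = |v₂ − v_a| = 7.121 km/s.
Δv = Δv₁ + Δv₂ = 10.04 + 7.121 = 17.16 km/s.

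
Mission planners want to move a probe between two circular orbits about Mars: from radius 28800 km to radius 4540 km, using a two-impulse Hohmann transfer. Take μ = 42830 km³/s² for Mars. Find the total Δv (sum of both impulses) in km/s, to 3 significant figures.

Semi-major axis of the transfer orbit: a_t = (28800 + 4540)/2 = 16670 km.
Circular speed at r₁: v₁ = √(μ/r₁) = √(42830/28800) = 1.2195 km/s.
Transfer-orbit speed at r₁ (v² = μ(2/r − 1/a)): v_a = √[μ(2/r₁ − 1/a_t)] = 0.63641 km/s.
First burn Δv₁ = |v_a − v₁| = 0.5831 km/s.
At r₂, v₂ = √(μ/r₂) = 3.07147 km/s.
Transfer-orbit speed at r₂: v_p = √[μ(2/r₂ − 1/a_t)] = 4.03715 km/s.
Second burn Δv₂ = |v₂ − v_p| = 0.9657 km/s.
Δv = Δv₁ + Δv₂ = 0.5831 + 0.9657 = 1.549 km/s.

Δv = 1.55 km/s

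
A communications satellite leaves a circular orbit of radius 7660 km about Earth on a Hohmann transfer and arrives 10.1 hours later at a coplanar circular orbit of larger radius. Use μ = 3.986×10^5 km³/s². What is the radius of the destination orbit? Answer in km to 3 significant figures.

Transfer time t = 10.1 hours = 36360 s, and t = π√(a_t³/μ).
So a_t = (μ t²/π²)^(1/3) = (3.986×10^5 × (36360)² / π²)^(1/3) = 37656 km.
Since a_t = (r₁ + r₂)/2, r₂ = 2a_t − r₁ = 2×37656 − 7660 = 67652 km.

r₂ = 67700 km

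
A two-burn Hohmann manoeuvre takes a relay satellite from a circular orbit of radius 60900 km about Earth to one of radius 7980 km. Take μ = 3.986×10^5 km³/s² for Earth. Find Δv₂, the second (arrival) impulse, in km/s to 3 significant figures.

Semi-major axis of the transfer orbit: a_t = (60900 + 7980)/2 = 34440 km.
Circular speed at r = 7980 km: v_c = √(μ/r) = 7.0675 km/s.
Vis-viva on the transfer ellipse at r = 7980 km gives v_t = √[μ(2/r − 1/a_t)] = 9.3982 km/s.
Δv₂ = |v_t − v_c| = |9.3982 − 7.0675| = 2.331 km/s.

Δv₂ = 2.33 km/s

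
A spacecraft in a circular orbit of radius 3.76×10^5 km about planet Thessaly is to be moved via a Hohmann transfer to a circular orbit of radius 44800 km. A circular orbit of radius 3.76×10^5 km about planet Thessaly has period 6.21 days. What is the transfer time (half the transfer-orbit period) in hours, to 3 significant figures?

From Kepler's third law T² = 4π²r³/μ at r = 3.76×10^5 km, T = 6.21 days = 6.21 × 86400 s = 5.36544×10^5 s: μ = 4π²r³/T² = 7.28975×10^6 km³/s².
The Hohmann ellipse has a_t = (r₁ + r₂)/2 = 2.104×10^5 km.
By Kepler's third law the transfer-orbit period is T = 2π√(a_t³/μ), so t = T/2 = 1.123×10^5 s.
Converting: 1.123×10^5 s ÷ 3600 s/hour = 31.2 hours.

t = 31.2 hours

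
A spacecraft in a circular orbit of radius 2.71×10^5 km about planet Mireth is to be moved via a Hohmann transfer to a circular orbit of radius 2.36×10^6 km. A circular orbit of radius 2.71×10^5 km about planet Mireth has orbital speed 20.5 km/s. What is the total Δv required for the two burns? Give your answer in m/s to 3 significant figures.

Δv = 10800 m/s

From the circular-orbit relation v² = μ/r at r = 2.71×10^5 km: μ = v²r = (20.5)² × 2.71×10^5 = 1.13888×10^8 km³/s².
The Hohmann ellipse has a_t = (r₁ + r₂)/2 = 1.3155×10^6 km.
Circular speed at r₁: v₁ = √(μ/r₁) = √(1.13888×10^8/2.710×10^5) = 20.500 km/s.
Transfer-orbit speed at r₁ (vis-viva): v_p = √[μ(2/r₁ − 1/a_t)] = 27.458 km/s.
First burn Δv₁ = |v_p − v₁| = 6.958 km/s.
At r₂, v₂ = √(μ/r₂) = 6.947 km/s.
Transfer-orbit speed at r₂: v_a = √[μ(2/r₂ − 1/a_t)] = 3.153 km/s.
Second burn Δv₂ = |v₂ − v_a| = 3.794 km/s.
Δv = Δv₁ + Δv₂ = 6.958 + 3.794 = 10.75 km/s.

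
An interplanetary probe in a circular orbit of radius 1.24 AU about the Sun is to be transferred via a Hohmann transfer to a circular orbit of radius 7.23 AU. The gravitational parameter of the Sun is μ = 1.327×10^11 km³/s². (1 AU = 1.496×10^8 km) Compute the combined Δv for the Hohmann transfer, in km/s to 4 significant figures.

Δv = 13.28 km/s

In km: r₁ = 1.24 × 1.496×10^8 = 1.85504×10^8 km; r₂ = 7.23 × 1.496×10^8 = 1.081608×10^9 km.
Transfer-ellipse semi-major axis a_t = (r₁ + r₂)/2 = (1.85504×10^8 + 1.081608×10^9)/2 = 6.33556×10^8 km.
At r₁ the circular-orbit speed is v₁ = √(μ/r₁) = 26.75 km/s.
Transfer-orbit speed at r₁ (vis-viva equation): v_p = √[μ(2/r₁ − 1/a_t)] = 34.95 km/s.
First burn Δv₁ = |v_p − v₁| = 8.200 km/s.
Circular speed at r₂: v₂ = √(μ/r₂) = 11.0764 km/s.
Transfer-orbit speed at r₂: v_a = √[μ(2/r₂ − 1/a_t)] = 5.99356 km/s.
Second burn Δv₂ = |v₂ − v_a| = 5.083 km/s.
Total Δv = Δv₁ + Δv₂ = 13.28 km/s.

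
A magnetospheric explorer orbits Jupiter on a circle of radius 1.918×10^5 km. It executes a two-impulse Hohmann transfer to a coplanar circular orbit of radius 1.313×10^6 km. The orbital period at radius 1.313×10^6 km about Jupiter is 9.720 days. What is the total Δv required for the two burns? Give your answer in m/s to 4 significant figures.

From Kepler's third law T² = 4π²r³/μ at r = 1.313×10^6 km, T = 9.720 days = 9.720 × 86400 s = 8.39808×10^5 s: μ = 4π²r³/T² = 1.26705×10^8 km³/s².
The Hohmann ellipse has a_t = (r₁ + r₂)/2 = 7.524×10^5 km.
At r₁ the circular-orbit speed is v₁ = √(μ/r₁) = 25.7023 km/s.
Transfer-orbit speed at r₁ (vis-viva): v_p = √[μ(2/r₁ − 1/a_t)] = 33.9532 km/s.
First burn Δv₁ = |v_p − v₁| = 8.2509 km/s.
Circular speed at r₂: v₂ = √(μ/r₂) = 9.8235 km/s.
Transfer-orbit speed at r₂: v_a = √[μ(2/r₂ − 1/a_t)] = 4.9598 km/s.
Second burn Δv₂ = |v₂ − v_a| = 4.8637 km/s.
Total Δv = Δv₁ + Δv₂ = 13.11 km/s.

Δv = 13110 m/s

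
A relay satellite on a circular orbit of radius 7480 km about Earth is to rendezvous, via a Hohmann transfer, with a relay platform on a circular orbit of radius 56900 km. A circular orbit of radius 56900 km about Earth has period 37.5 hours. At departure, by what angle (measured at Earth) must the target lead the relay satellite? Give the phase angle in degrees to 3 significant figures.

φ = 103°

From Kepler's third law T² = 4π²r³/μ at r = 56900 km, T = 37.5 hours = 37.5 × 3600 s = 1.350×10^5 s: μ = 4π²r³/T² = 3.99052×10^5 km³/s².
Semi-major axis of the transfer orbit: a_t = (7480 + 56900)/2 = 32190 km.
The half-period of the transfer ellipse is t = π√(a_t³/μ) = 28722 s.
Target angular speed ω₂ = √(μ/r₂³) = 4.6542×10^-5 rad/s.
Angle swept by the target during transfer: ω₂·t = 1.3368 rad = 76.59°.
The relay satellite traverses 180° on the transfer ellipse, so the target must lead by 180° − 76.59° = 103°.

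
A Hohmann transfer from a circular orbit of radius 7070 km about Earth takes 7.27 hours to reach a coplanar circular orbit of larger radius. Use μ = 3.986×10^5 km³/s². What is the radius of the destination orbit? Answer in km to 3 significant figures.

r₂ = 53400 km

Transfer time t = 7.27 hours = 26172 s, and t = π√(a_t³/μ).
So a_t = (μ t²/π²)^(1/3) = (3.986×10^5 × (26172)² / π²)^(1/3) = 30244 km.
Since a_t = (r₁ + r₂)/2, r₂ = 2a_t − r₁ = 2×30244 − 7070 = 53418 km.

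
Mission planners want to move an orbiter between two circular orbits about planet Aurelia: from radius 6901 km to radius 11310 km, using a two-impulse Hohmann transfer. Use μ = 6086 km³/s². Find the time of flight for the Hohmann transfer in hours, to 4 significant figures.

t = 9.719 hours

Semi-major axis of the transfer orbit: a_t = (6901 + 11310)/2 = 9105.5 km.
Half the transfer-orbit period gives t = π√(a_t³/μ) = 34990 s.
Converting: 34990 s ÷ 3600 s/hour = 9.719 hours.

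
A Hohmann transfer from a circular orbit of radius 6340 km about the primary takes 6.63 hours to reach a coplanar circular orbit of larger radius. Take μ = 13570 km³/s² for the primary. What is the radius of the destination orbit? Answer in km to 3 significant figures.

r₂ = 12100 km

Transfer time t = 6.63 hours = 23868 s, and t = π√(a_t³/μ).
So a_t = (μ t²/π²)^(1/3) = (13570 × (23868)² / π²)^(1/3) = 9218.0 km.
Since a_t = (r₁ + r₂)/2, r₂ = 2a_t − r₁ = 2×9218.0 − 6340 = 12096 km.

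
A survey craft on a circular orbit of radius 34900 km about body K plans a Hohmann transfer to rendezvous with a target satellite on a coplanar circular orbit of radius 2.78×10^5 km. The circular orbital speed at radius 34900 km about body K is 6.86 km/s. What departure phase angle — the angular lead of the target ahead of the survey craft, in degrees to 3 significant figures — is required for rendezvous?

From the circular-orbit relation v² = μ/r at r = 34900 km: μ = v²r = (6.86)² × 34900 = 1.64238×10^6 km³/s².
Transfer-ellipse semi-major axis a_t = (r₁ + r₂)/2 = (34900 + 2.780×10^5)/2 = 1.5645×10^5 km.
The half-period of the transfer ellipse is t = π√(a_t³/μ) = 1.517×10^5 s.
Target angular speed ω₂ = √(μ/r₂³) = 8.743×10^-6 rad/s.
Angle swept by the target during transfer: ω₂·t = 1.3263 rad = 75.99°.
The survey craft traverses 180° on the transfer ellipse, so the target must lead by 180° − 75.99° = 104°.

φ = 104°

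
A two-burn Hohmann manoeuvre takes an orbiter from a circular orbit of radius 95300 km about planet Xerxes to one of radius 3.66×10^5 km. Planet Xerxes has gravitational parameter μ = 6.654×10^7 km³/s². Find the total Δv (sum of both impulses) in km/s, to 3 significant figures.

Δv = 11.7 km/s

Semi-major axis of the transfer orbit: a_t = (95300 + 3.660×10^5)/2 = 2.3065×10^5 km.
Circular speed at r₁: v₁ = √(μ/r₁) = √(6.654×10^7/95300) = 26.424 km/s.
Transfer-orbit speed at r₁ (v² = μ(2/r − 1/a)): v_p = √[μ(2/r₁ − 1/a_t)] = 33.286 km/s.
First burn Δv₁ = |v_p − v₁| = 6.862 km/s.
Circular speed at r₂: v₂ = √(μ/r₂) = 13.483 km/s.
Transfer-orbit speed at r₂: v_a = √[μ(2/r₂ − 1/a_t)] = 8.6670 km/s.
Second burn Δv₂ = |v₂ − v_a| = 4.816 km/s.
Δv = Δv₁ + Δv₂ = 6.862 + 4.816 = 11.68 km/s.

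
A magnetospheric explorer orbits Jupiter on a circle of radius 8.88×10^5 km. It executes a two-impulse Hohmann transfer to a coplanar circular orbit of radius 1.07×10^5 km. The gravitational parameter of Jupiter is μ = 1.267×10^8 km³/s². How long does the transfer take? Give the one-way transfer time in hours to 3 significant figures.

t = 27.2 hours

The Hohmann ellipse has a_t = (r₁ + r₂)/2 = 4.975×10^5 km.
By Kepler's third law the transfer-orbit period is T = 2π√(a_t³/μ), so t = T/2 = 97940 s.
Converting: 97940 s ÷ 3600 s/hour = 27.2 hours.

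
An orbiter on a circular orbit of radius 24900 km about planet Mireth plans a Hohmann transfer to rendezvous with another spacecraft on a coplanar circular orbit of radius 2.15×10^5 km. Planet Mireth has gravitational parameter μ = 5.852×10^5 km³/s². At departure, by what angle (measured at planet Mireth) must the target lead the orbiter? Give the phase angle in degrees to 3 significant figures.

φ = 105°

The Hohmann ellipse has a_t = (r₁ + r₂)/2 = 1.1995×10^5 km.
The half-period of the transfer ellipse is t = π√(a_t³/μ) = 1.706×10^5 s.
The target's mean motion on its circular orbit is ω₂ = √(μ/r₂³) = 7.674×10^-6 rad/s.
Angle swept by the target during transfer: ω₂·t = 1.3092 rad = 75.01°.
The orbiter traverses 180° on the transfer ellipse, so the target must lead by 180° − 75.01° = 105°.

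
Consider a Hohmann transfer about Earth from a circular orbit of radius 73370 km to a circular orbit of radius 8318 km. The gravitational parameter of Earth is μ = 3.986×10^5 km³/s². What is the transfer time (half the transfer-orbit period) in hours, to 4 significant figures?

t = 11.41 hours

The Hohmann ellipse has a_t = (r₁ + r₂)/2 = 40844 km.
Half the transfer-orbit period gives t = π√(a_t³/μ) = 41070 s.
Converting: 41070 s ÷ 3600 s/hour = 11.41 hours.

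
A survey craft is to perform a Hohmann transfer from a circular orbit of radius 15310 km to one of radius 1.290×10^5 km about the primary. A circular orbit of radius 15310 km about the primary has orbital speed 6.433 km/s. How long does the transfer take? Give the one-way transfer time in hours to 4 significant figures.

From the circular-orbit relation v² = μ/r at r = 15310 km: μ = v²r = (6.433)² × 15310 = 6.33581×10^5 km³/s².
The Hohmann ellipse has a_t = (r₁ + r₂)/2 = 72155 km.
By Kepler's third law the transfer-orbit period is T = 2π√(a_t³/μ), so t = T/2 = 76500 s.
Converting: 76500 s ÷ 3600 s/hour = 21.25 hours.

t = 21.25 hours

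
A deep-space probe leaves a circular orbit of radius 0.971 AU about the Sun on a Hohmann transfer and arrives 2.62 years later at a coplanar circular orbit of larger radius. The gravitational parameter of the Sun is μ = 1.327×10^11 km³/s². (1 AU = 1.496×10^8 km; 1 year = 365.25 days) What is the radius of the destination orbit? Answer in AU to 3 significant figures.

In km: r₁ = 0.971 × 1.496×10^8 = 1.452616×10^8 km.
Transfer time t = 2.62 years × 365.25 × 86400 s = 8.2680912×10^7 s, and t = π√(a_t³/μ).
So a_t = (μ t²/π²)^(1/3) = (1.327×10^11 × (8.2680912×10^7)² / π²)^(1/3) = 4.5130×10^8 km.
Since a_t = (r₁ + r₂)/2, r₂ = 2a_t − r₁ = 2×4.5130×10^8 − 1.452616×10^8 = 7.573384×10^8 km.
In AU: r₂ = 7.573384×10^8 / 1.496×10^8 = 5.06 AU.

r₂ = 5.06 AU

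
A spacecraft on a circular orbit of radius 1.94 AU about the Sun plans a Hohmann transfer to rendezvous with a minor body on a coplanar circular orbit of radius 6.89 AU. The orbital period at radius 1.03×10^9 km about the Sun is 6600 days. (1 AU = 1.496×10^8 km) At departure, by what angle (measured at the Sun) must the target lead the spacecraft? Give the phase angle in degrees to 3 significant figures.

φ = 87.7°

From Kepler's third law T² = 4π²r³/μ at r = 1.03×10^9 km, T = 6600 days = 6600 × 86400 s = 5.7024×10^8 s: μ = 4π²r³/T² = 1.32665×10^11 km³/s².
In km: r₁ = 1.94 × 1.496×10^8 = 2.90224×10^8 km; r₂ = 6.89 × 1.496×10^8 = 1.030744×10^9 km.
The Hohmann ellipse has a_t = (r₁ + r₂)/2 = 6.60484×10^8 km.
The half-period of the transfer ellipse is t = π√(a_t³/μ) = 1.4641×10^8 s.
The target's mean motion on its circular orbit is ω₂ = √(μ/r₂³) = 1.1007×10^-8 rad/s.
Angle swept by the target during transfer: ω₂·t = 1.6115 rad = 92.33°.
Arrival is 180° from departure on the ellipse, so φ = 180° − 92.33° = 87.7°.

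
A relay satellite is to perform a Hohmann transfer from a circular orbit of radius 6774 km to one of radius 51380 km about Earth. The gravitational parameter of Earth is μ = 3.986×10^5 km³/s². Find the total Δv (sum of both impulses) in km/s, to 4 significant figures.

The Hohmann ellipse has a_t = (r₁ + r₂)/2 = 29077 km.
At r₁ the circular-orbit speed is v₁ = √(μ/r₁) = 7.6709 km/s.
On the transfer ellipse at r₁, v² = μ(2/r − 1/a) gives v_p = √[μ(2/r₁ − 1/a_t)] = 10.197 km/s.
First burn Δv₁ = |v_p − v₁| = 2.526 km/s.
At r₂, v₂ = √(μ/r₂) = 2.785 km/s.
Transfer-orbit speed at r₂: v_a = √[μ(2/r₂ − 1/a_t)] = 1.344 km/s.
Second burn Δv₂ = |v₂ − v_a| = 1.441 km/s.
Δv = Δv₁ + Δv₂ = 2.526 + 1.441 = 3.967 km/s.

Δv = 3.967 km/s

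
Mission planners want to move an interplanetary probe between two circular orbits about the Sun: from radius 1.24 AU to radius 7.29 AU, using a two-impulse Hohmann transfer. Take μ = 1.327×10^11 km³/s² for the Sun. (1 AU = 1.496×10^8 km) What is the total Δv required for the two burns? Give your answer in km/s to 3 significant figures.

In km: r₁ = 1.24 × 1.496×10^8 = 1.85504×10^8 km; r₂ = 7.29 × 1.496×10^8 = 1.090584×10^9 km.
The Hohmann ellipse has a_t = (r₁ + r₂)/2 = 6.38044×10^8 km.
Circular speed at r₁: v₁ = √(μ/r₁) = √(1.327×10^11/1.85504×10^8) = 26.746 km/s.
On the transfer ellipse at r₁, v² = μ(2/r − 1/a) gives v_p = √[μ(2/r₁ − 1/a_t)] = 34.967 km/s.
First burn Δv₁ = |v_p − v₁| = 8.221 km/s.
At r₂, v₂ = √(μ/r₂) = 11.031 km/s.
Transfer-orbit speed at r₂: v_a = √[μ(2/r₂ − 1/a_t)] = 5.9478 km/s.
Second burn Δv₂ = |v₂ − v_a| = 5.083 km/s.
Δv = Δv₁ + Δv₂ = 8.221 + 5.083 = 13.30 km/s.

Δv = 13.3 km/s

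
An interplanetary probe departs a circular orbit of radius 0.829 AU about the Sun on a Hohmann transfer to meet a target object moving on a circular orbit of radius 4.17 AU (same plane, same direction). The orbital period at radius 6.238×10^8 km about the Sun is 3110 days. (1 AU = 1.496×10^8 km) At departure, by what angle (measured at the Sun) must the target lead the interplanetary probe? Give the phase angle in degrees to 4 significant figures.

φ = 96.47°

From Kepler's third law T² = 4π²r³/μ at r = 6.238×10^8 km, T = 3110 days = 3110 × 86400 s = 2.68704×10^8 s: μ = 4π²r³/T² = 1.32723×10^11 km³/s².
In km: r₁ = 0.829 × 1.496×10^8 = 1.240184×10^8 km; r₂ = 4.17 × 1.496×10^8 = 6.23832×10^8 km.
Transfer-ellipse semi-major axis a_t = (r₁ + r₂)/2 = (1.240184×10^8 + 6.23832×10^8)/2 = 3.739252×10^8 km.
Transfer time t = π√(a_t³/μ) = 6.2352×10^7 s.
The target's mean motion on its circular orbit is ω₂ = √(μ/r₂³) = 2.3381×10^-8 rad/s.
Angle swept by the target during transfer: ω₂·t = 1.4579 rad = 83.53°.
The interplanetary probe traverses 180° on the transfer ellipse, so the target must lead by 180° − 83.53° = 96.47°.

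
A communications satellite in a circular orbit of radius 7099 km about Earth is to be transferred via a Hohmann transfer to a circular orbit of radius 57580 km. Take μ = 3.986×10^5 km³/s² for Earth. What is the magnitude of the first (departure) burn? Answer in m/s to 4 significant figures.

Δv₁ = 2505 m/s

The Hohmann ellipse has a_t = (r₁ + r₂)/2 = 32339.5 km.
On the circular orbit at r = 7099 km, v_c = √(μ/r) = 7.4932 km/s.
Transfer-orbit speed at the same r (vis-viva, a = a_t): v_t = √[μ(2/r − 1/a_t)] = 9.9986 km/s.
Δv₁ = |v_t − v_c| = |9.9986 − 7.4932| = 2.505 km/s.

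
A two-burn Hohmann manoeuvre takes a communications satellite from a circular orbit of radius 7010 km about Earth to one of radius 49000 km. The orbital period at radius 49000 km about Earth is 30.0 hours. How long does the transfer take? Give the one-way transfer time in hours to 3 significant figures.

t = 6.48 hours

From Kepler's third law T² = 4π²r³/μ at r = 49000 km, T = 30.0 hours = 30.0 × 3600 s = 1.080×10^5 s: μ = 4π²r³/T² = 3.98199×10^5 km³/s².
The Hohmann ellipse has a_t = (r₁ + r₂)/2 = 28005 km.
Half the transfer-orbit period gives t = π√(a_t³/μ) = 23330 s.
Converting: 23330 s ÷ 3600 s/hour = 6.48 hours.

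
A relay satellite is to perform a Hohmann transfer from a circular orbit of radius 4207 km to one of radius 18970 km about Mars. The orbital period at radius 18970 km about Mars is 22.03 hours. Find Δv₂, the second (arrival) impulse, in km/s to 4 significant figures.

Δv₂ = 0.5974 km/s

From Kepler's third law T² = 4π²r³/μ at r = 18970 km, T = 22.03 hours = 22.03 × 3600 s = 79308 s: μ = 4π²r³/T² = 42847.7 km³/s².
Transfer-ellipse semi-major axis a_t = (r₁ + r₂)/2 = (4207 + 18970)/2 = 11588.5 km.
Circular speed at r = 18970 km: v_c = √(μ/r) = 1.5029 km/s.
Transfer-orbit speed at the same r (vis-viva, a = a_t): v_t = √[μ(2/r − 1/a_t)] = 0.90553 km/s.
Δv₂ = |v_t − v_c| = |0.90553 − 1.5029| = 0.5974 km/s.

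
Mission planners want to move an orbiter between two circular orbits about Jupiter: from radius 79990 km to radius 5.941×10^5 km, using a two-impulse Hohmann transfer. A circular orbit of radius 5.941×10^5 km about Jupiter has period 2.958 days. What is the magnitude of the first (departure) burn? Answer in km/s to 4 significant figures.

From Kepler's third law T² = 4π²r³/μ at r = 5.941×10^5 km, T = 2.958 days = 2.958 × 86400 s = 2.555712×10^5 s: μ = 4π²r³/T² = 1.26740×10^8 km³/s².
The Hohmann ellipse has a_t = (r₁ + r₂)/2 = 3.37045×10^5 km.
Circular speed at r = 79990 km: v_c = √(μ/r) = 39.81 km/s.
Transfer-orbit speed at the same r (vis-viva, a = a_t): v_t = √[μ(2/r − 1/a_t)] = 52.85 km/s.
Δv₁ = |v_t − v_c| = |52.85 − 39.81| = 13.04 km/s.

Δv₁ = 13.04 km/s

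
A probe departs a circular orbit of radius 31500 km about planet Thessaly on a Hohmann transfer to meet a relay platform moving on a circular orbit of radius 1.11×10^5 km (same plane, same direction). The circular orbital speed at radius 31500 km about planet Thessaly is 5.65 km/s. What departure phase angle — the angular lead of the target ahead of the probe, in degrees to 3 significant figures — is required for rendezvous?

φ = 87.4°

From the circular-orbit relation v² = μ/r at r = 31500 km: μ = v²r = (5.65)² × 31500 = 1.00556×10^6 km³/s².
Semi-major axis of the transfer orbit: a_t = (31500 + 1.110×10^5)/2 = 71250 km.
The half-period of the transfer ellipse is t = π√(a_t³/μ) = 59583.1 s.
Target angular speed ω₂ = √(μ/r₂³) = 2.71156×10^-5 rad/s.
Angle swept by the target during transfer: ω₂·t = 1.6156 rad = 92.57°.
Arrival is 180° from departure on the ellipse, so φ = 180° − 92.57° = 87.4°.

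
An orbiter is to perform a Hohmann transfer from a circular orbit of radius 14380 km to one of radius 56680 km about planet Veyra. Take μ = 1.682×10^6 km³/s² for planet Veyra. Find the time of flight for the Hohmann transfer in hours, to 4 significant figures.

Semi-major axis of the transfer orbit: a_t = (14380 + 56680)/2 = 35530 km.
Half the transfer-orbit period gives t = π√(a_t³/μ) = 16220 s.
Converting: 16220 s ÷ 3600 s/hour = 4.506 hours.

t = 4.506 hours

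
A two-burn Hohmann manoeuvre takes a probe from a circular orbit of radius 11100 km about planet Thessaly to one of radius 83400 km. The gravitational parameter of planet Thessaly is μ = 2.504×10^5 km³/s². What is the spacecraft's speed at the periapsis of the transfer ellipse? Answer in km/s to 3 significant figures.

Semi-major axis of the transfer orbit: a_t = (11100 + 83400)/2 = 47250 km.
The periapsis of the transfer ellipse is at r = 11100 km.
Vis-viva: v = √[μ(2/r − 1/a_t)] = √[2.504×10^5 × (2/11100 − 1/47250)] = 6.310 km/s.

v = 6.31 km/s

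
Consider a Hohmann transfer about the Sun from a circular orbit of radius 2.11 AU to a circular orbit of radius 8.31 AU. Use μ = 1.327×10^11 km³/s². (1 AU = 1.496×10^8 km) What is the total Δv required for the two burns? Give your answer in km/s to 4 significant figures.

Δv = 9.148 km/s

In km: r₁ = 2.11 × 1.496×10^8 = 3.15656×10^8 km; r₂ = 8.31 × 1.496×10^8 = 1.243176×10^9 km.
Transfer-ellipse semi-major axis a_t = (r₁ + r₂)/2 = (3.15656×10^8 + 1.243176×10^9)/2 = 7.79416×10^8 km.
Circular speed at r₁: v₁ = √(μ/r₁) = √(1.327×10^11/3.15656×10^8) = 20.504 km/s.
On the transfer ellipse at r₁, vis-viva gives v_p = √[μ(2/r₁ − 1/a_t)] = 25.895 km/s.
First burn Δv₁ = |v_p − v₁| = 5.391 km/s.
Circular speed at r₂: v₂ = √(μ/r₂) = 10.332 km/s.
Transfer-orbit speed at r₂: v_a = √[μ(2/r₂ − 1/a_t)] = 6.5749 km/s.
Second burn Δv₂ = |v₂ − v_a| = 3.757 km/s.
Δv = Δv₁ + Δv₂ = 5.391 + 3.757 = 9.148 km/s.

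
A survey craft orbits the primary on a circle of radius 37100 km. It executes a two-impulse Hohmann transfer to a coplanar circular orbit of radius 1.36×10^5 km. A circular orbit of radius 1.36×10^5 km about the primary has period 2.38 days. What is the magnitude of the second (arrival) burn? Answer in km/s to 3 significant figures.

Δv₂ = 1.43 km/s

From Kepler's third law T² = 4π²r³/μ at r = 1.36×10^5 km, T = 2.38 days = 2.38 × 86400 s = 2.05632×10^5 s: μ = 4π²r³/T² = 2.34852×10^6 km³/s².
The Hohmann ellipse has a_t = (r₁ + r₂)/2 = 86550 km.
On the circular orbit at r = 1.360×10^5 km, v_c = √(μ/r) = 4.156 km/s.
Transfer-orbit speed at the same r (vis-viva, a = a_t): v_t = √[μ(2/r − 1/a_t)] = 2.721 km/s.
Δv₂ = |v_t − v_c| = |2.721 − 4.156| = 1.435 km/s.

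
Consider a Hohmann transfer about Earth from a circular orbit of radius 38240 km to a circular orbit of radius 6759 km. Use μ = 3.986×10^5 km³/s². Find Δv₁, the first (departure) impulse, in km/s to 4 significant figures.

Δv₁ = 1.459 km/s

Semi-major axis of the transfer orbit: a_t = (38240 + 6759)/2 = 22499.5 km.
Circular speed at r = 38240 km: v_c = √(μ/r) = 3.229 km/s.
Vis-viva on the transfer ellipse at r = 38240 km gives v_t = √[μ(2/r − 1/a_t)] = 1.770 km/s.
Δv₁ = |v_t − v_c| = |1.770 − 3.229| = 1.459 km/s.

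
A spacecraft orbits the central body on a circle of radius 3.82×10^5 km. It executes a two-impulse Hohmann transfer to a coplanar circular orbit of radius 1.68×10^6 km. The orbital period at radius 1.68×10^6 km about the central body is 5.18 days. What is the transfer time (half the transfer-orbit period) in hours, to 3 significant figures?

From Kepler's third law T² = 4π²r³/μ at r = 1.68×10^6 km, T = 5.18 days = 5.18 × 86400 s = 4.47552×10^5 s: μ = 4π²r³/T² = 9.34546×10^8 km³/s².
The Hohmann ellipse has a_t = (r₁ + r₂)/2 = 1.031×10^6 km.
By Kepler's third law the transfer-orbit period is T = 2π√(a_t³/μ), so t = T/2 = 1.076×10^5 s.
Converting: 1.076×10^5 s ÷ 3600 s/hour = 29.9 hours.

t = 29.9 hours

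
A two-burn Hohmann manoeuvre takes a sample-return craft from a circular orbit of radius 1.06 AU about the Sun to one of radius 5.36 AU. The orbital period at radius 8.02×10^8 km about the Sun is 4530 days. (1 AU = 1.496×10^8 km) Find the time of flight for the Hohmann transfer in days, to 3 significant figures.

From Kepler's third law T² = 4π²r³/μ at r = 8.02×10^8 km, T = 4530 days = 4530 × 86400 s = 3.91392×10^8 s: μ = 4π²r³/T² = 1.32941×10^11 km³/s².
In km: r₁ = 1.06 × 1.496×10^8 = 1.58576×10^8 km; r₂ = 5.36 × 1.496×10^8 = 8.01856×10^8 km.
The Hohmann ellipse has a_t = (r₁ + r₂)/2 = 4.80216×10^8 km.
Transfer time t = π√(a_t³/μ) = π√((4.80216×10^8)³ / 1.32941×10^11) = 9.067×10^7 s.
Converting: 9.067×10^7 s ÷ 86400 s/day = 1050 days.

t = 1050 days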